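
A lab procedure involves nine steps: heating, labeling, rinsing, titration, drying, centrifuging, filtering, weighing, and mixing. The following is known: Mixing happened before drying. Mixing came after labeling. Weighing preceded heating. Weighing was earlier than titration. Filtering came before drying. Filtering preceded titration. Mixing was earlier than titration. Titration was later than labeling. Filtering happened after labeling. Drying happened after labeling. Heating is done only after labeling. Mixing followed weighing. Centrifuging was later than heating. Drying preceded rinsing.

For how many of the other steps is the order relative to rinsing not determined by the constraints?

3

Forced before rinsing: drying, filtering, labeling, mixing, and weighing.
That leaves centrifuging, heating, and titration with no forced order relative to rinsing — 3.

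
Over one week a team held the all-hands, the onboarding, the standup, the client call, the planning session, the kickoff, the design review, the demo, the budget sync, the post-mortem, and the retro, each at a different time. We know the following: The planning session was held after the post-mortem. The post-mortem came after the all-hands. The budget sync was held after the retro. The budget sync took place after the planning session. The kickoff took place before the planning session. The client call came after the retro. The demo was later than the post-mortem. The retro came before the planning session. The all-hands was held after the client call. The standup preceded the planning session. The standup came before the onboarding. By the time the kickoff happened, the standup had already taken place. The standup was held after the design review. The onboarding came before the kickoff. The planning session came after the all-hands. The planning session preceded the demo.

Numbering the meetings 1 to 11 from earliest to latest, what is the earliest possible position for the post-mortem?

The all-hands, the client call, and the retro must all come before the post-mortem — 3 forced predecessors.
Nothing else is forced ahead of the post-mortem, so its earliest slot is position 3 + 1 = 4.

4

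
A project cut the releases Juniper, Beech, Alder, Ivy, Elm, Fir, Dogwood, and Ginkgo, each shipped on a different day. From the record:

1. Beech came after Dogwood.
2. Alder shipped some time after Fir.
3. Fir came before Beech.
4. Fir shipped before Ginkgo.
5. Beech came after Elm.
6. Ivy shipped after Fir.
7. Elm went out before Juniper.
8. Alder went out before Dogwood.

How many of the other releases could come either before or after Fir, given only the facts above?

2

Forced after Fir: Alder, Beech, Dogwood, Ginkgo, and Ivy.
That leaves Elm and Juniper with no forced order relative to Fir — 2.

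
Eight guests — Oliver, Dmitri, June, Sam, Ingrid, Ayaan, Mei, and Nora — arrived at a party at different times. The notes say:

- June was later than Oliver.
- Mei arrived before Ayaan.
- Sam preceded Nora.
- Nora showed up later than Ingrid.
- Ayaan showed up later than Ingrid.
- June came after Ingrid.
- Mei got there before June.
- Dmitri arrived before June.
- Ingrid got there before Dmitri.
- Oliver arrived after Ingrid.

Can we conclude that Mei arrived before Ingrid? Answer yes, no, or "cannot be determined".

cannot be determined

No chain of stated constraints runs from Mei to Ingrid, and none runs from Ingrid to Mei either.
So the relative order of Mei and Ingrid is not fixed by the given facts.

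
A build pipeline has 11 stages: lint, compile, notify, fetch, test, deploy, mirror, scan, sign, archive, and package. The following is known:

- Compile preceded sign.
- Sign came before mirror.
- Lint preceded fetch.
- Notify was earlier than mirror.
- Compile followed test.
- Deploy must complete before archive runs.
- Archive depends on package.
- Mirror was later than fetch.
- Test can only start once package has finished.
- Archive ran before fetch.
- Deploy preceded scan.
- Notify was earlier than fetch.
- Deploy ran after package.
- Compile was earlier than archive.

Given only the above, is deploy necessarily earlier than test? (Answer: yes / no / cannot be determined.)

No chain of stated constraints runs from deploy to test, and none runs from test to deploy either.
So the relative order of deploy and test is not fixed by the given facts.

cannot be determined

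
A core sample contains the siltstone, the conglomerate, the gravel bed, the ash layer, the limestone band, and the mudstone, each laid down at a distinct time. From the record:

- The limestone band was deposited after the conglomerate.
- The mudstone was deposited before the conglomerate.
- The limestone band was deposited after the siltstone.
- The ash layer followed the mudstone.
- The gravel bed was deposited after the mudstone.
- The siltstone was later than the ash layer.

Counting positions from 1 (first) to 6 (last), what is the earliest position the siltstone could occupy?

3

The ash layer and the mudstone must both come before the siltstone — 2 forced predecessors.
Nothing else is forced ahead of the siltstone, so its earliest slot is position 2 + 1 = 3.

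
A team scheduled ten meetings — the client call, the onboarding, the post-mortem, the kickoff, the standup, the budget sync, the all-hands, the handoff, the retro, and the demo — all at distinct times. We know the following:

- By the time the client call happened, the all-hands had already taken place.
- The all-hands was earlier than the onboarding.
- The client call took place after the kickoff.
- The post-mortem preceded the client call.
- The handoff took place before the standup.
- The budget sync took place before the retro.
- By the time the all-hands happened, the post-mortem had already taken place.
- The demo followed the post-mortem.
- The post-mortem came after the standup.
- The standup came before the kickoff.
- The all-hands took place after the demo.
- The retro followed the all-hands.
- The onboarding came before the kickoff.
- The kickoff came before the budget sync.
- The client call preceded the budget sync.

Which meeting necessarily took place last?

Every other meeting has a chain of constraints placing it before the retro, so the retro is last.

the retro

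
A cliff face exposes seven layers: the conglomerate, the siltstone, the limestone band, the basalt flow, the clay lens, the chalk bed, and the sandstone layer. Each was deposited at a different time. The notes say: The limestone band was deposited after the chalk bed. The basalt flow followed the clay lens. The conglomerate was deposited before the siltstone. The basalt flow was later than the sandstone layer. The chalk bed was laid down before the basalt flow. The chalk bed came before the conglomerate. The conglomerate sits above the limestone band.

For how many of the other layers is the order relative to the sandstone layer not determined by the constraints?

5

Forced after the sandstone layer: the basalt flow.
That leaves the chalk bed, the clay lens, the conglomerate, the limestone band, and the siltstone with no forced order relative to the sandstone layer — 5.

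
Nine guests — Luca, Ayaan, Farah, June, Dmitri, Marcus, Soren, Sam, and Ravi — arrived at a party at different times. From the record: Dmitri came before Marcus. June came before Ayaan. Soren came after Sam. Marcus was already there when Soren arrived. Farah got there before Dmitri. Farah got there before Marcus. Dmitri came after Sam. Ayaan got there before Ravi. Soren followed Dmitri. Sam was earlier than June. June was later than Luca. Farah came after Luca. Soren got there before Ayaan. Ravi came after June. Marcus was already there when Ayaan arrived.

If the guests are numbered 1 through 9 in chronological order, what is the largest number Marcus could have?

Marcus must come before Ayaan, Ravi, and Soren — 3 guests forced after them.
Everything else can be placed before Marcus in some valid order, so Marcus can sit as late as position 9 − 3 = 6.

6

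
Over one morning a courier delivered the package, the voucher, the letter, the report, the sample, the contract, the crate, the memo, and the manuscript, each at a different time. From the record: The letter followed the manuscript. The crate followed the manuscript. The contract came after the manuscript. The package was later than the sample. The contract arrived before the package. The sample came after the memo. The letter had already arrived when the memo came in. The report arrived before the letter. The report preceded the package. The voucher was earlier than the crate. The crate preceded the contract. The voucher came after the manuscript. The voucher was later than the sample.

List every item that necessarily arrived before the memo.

Directly stated before the memo: the letter.
The manuscript reaches the memo via the manuscript → the letter → the memo.
The report reaches the memo via the report → the letter → the memo.

the letter, the manuscript, the report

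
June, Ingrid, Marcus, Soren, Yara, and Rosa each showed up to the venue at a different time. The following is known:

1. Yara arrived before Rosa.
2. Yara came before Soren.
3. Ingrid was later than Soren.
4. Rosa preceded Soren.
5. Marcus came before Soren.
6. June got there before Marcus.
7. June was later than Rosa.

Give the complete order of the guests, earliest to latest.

The constraints fix every adjacent pair, so only one ordering works:
Yara → Rosa → June → Marcus → Soren → Ingrid.

Yara, Rosa, June, Marcus, Soren, Ingrid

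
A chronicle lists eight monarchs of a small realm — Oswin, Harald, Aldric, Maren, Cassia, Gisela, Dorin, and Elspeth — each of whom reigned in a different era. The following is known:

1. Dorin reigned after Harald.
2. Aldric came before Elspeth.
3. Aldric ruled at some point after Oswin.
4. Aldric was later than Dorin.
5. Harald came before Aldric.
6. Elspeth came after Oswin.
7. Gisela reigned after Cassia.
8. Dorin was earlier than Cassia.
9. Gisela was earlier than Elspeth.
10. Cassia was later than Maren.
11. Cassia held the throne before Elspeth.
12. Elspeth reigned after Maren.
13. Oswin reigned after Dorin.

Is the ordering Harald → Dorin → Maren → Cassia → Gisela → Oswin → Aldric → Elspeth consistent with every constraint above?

yes

Check each stated constraint against the proposed order — e.g. Maren is ahead of Elspeth; Harald is ahead of Aldric. Every pair is in the required order; nothing is violated.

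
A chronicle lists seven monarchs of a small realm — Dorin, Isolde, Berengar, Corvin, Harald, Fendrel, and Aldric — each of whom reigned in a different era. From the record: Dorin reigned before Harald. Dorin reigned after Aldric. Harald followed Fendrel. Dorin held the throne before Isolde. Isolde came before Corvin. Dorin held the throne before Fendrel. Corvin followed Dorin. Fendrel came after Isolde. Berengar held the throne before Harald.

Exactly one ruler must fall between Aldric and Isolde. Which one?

Dorin

Tracing the constraints gives Aldric → Dorin → Isolde, so Dorin sits after Aldric and before Isolde.
No other ruler is forced both after Aldric and before Isolde.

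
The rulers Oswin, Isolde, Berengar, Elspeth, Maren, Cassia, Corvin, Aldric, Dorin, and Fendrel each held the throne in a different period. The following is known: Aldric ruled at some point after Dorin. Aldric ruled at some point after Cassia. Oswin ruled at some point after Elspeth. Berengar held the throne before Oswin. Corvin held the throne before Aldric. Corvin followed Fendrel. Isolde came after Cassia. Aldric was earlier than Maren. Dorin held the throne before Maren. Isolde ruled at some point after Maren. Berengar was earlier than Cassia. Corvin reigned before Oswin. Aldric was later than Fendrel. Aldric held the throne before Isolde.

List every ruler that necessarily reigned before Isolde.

Directly stated before Isolde: Aldric, Cassia, and Maren.
Berengar reaches Isolde via Berengar → Cassia → Isolde.
Corvin reaches Isolde via Corvin → Aldric → Isolde.
Dorin reaches Isolde via Dorin → Maren → Isolde.
Likewise Fendrel reaches Isolde by chaining the stated constraints.
No chain forces Elspeth (or any of the others) ahead of Isolde.

Aldric, Berengar, Cassia, Corvin, Dorin, Fendrel, Maren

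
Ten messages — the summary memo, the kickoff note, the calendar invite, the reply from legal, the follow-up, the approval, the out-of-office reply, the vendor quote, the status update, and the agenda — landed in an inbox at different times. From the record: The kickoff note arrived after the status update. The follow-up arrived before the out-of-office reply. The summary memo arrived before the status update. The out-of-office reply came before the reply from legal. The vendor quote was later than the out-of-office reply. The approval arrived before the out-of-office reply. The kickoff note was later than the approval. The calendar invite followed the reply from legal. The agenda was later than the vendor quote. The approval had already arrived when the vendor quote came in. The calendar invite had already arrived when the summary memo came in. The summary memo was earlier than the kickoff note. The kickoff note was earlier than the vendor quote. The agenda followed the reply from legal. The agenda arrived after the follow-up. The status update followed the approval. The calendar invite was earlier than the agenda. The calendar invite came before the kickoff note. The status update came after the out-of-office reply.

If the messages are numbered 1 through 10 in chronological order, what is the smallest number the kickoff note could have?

8

The approval, the calendar invite, the follow-up, the out-of-office reply, the reply from legal, the status update, and the summary memo must all come before the kickoff note — 7 forced predecessors.
Nothing else is forced ahead of the kickoff note, so its earliest slot is position 7 + 1 = 8.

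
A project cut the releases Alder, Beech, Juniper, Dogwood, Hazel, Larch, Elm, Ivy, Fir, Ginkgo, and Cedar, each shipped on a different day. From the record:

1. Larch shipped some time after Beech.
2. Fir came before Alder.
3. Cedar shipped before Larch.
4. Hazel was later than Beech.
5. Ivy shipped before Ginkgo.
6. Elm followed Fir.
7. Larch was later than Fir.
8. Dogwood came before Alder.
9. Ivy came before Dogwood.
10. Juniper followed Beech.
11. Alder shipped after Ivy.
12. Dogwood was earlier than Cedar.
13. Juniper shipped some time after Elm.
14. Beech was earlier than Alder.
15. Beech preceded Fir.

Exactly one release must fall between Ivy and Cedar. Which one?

Dogwood

Tracing the constraints gives Ivy → Dogwood → Cedar, so Dogwood sits after Ivy and before Cedar.
No other release is forced both after Ivy and before Cedar.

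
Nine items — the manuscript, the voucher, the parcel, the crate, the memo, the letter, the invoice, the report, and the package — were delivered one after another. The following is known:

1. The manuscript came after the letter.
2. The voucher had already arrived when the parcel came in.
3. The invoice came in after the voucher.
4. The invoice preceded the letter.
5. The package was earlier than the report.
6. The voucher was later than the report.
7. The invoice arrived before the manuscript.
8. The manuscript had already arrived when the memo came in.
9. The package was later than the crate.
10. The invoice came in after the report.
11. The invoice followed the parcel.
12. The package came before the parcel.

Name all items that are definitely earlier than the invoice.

the crate, the package, the parcel, the report, the voucher

Directly stated before the invoice: the parcel, the report, and the voucher.
The crate reaches the invoice via the crate → the package → the parcel → the invoice.
The package reaches the invoice via the package → the parcel → the invoice.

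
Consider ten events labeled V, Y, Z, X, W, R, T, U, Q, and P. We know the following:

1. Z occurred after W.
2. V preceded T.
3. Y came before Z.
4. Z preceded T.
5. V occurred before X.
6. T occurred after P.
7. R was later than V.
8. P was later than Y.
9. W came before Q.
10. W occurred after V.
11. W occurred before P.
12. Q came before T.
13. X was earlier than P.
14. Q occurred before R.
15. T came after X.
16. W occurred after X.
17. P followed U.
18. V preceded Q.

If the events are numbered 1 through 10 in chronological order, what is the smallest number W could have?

V and X must both come before W — 2 forced predecessors.
Nothing else is forced ahead of W, so its earliest slot is position 2 + 1 = 3.

3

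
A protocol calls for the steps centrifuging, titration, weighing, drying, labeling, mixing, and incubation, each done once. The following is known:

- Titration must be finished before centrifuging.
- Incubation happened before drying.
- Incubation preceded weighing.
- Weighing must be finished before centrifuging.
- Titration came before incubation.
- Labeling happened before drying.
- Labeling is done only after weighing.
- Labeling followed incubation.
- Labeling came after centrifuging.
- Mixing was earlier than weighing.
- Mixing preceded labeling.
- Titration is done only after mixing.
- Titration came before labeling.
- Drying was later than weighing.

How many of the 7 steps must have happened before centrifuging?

Directly stated before centrifuging: titration and weighing.
Incubation reaches centrifuging via incubation → weighing → centrifuging.
Mixing reaches centrifuging via mixing → titration → centrifuging.
That's incubation, mixing, titration, and weighing — 4 in all.

4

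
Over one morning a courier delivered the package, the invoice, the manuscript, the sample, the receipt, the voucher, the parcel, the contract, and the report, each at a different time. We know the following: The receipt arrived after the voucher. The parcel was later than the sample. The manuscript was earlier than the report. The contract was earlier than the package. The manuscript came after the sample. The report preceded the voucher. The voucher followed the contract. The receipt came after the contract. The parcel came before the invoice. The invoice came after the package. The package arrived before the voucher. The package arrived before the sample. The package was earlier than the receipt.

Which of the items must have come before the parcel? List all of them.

the contract, the package, the sample

Directly stated before the parcel: the sample.
The contract reaches the parcel via the contract → the package → the sample → the parcel.
The package reaches the parcel via the package → the sample → the parcel.
No chain forces the manuscript (or any of the others) ahead of the parcel.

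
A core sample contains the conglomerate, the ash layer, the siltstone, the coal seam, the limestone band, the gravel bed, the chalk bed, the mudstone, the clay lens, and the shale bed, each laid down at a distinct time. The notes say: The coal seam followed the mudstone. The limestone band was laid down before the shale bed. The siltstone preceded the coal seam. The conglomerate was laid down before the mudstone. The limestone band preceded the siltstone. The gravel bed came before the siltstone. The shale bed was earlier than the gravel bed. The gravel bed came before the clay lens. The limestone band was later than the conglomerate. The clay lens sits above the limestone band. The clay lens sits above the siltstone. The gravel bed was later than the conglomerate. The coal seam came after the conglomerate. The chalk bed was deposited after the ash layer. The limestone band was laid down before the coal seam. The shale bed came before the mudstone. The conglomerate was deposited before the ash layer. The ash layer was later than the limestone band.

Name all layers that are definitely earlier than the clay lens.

the conglomerate, the gravel bed, the limestone band, the shale bed, the siltstone

Directly stated before the clay lens: the gravel bed, the limestone band, and the siltstone.
The conglomerate reaches the clay lens via the conglomerate → the gravel bed → the clay lens.
The shale bed reaches the clay lens via the shale bed → the gravel bed → the clay lens.
No chain forces the mudstone (or any of the others) ahead of the clay lens.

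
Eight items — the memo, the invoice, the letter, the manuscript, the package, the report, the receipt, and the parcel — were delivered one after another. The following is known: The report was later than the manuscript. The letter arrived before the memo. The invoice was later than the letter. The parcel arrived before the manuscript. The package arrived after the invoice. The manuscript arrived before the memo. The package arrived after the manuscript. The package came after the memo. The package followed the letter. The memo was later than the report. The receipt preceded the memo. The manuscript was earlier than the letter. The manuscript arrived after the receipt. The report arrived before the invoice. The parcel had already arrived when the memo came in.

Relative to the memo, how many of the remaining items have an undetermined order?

Forced before the memo: the letter, the manuscript, the parcel, the receipt, and the report; forced after the memo: the package.
That leaves the invoice with no forced order relative to the memo — 1.

1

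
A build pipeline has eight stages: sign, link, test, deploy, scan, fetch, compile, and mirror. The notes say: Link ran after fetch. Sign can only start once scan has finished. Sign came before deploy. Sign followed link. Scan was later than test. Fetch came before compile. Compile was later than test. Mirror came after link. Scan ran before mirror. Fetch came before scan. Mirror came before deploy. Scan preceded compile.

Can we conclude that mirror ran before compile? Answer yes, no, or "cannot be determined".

cannot be determined

No chain of stated constraints runs from mirror to compile, and none runs from compile to mirror either.
So the relative order of mirror and compile is not fixed by the given facts.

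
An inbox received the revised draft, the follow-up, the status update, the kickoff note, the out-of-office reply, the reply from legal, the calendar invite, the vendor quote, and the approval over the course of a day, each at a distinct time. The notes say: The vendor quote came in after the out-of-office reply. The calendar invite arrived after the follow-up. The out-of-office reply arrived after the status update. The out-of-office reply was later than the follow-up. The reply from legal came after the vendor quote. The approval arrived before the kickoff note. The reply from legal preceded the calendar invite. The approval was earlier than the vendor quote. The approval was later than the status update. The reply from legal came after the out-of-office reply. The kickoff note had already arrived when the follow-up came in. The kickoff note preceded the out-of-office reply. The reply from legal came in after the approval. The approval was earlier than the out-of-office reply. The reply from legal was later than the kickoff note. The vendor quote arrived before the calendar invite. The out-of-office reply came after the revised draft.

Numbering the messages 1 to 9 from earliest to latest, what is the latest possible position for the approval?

3

The approval must come before the calendar invite, the follow-up, the kickoff note, the out-of-office reply, the reply from legal, and the vendor quote — 6 messages forced after it.
Everything else can be placed before the approval in some valid order, so the approval can sit as late as position 9 − 6 = 3.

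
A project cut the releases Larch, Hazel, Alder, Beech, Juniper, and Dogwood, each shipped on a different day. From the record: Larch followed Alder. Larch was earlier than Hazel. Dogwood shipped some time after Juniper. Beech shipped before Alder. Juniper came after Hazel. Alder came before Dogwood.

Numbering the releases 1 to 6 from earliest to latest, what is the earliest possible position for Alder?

Beech must come before Alder — 1 forced predecessor.
Nothing else is forced ahead of Alder, so its earliest slot is position 1 + 1 = 2.

2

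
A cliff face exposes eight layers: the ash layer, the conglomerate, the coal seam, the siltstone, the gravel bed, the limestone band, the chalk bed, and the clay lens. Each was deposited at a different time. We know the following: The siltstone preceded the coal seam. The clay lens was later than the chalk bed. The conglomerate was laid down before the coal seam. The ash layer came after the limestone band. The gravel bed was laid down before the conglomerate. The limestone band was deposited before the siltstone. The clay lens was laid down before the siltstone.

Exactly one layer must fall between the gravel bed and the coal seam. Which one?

Tracing the constraints gives the gravel bed → the conglomerate → the coal seam, so the conglomerate sits after the gravel bed and before the coal seam.
No other layer is forced both after the gravel bed and before the coal seam.

the conglomerate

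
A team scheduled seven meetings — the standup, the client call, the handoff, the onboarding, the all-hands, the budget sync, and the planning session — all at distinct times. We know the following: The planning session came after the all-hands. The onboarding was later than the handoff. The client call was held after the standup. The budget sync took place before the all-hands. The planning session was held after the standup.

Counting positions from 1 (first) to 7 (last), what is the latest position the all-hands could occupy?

6

The all-hands must come before the planning session — 1 meeting forced after it.
Everything else can be placed before the all-hands in some valid order, so the all-hands can sit as late as position 7 − 1 = 6.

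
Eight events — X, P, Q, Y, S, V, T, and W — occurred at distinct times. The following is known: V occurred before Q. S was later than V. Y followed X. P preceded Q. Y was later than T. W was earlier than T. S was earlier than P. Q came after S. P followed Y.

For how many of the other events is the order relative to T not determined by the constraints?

3

Forced before T: W; forced after T: P, Q, and Y.
That leaves S, V, and X with no forced order relative to T — 3.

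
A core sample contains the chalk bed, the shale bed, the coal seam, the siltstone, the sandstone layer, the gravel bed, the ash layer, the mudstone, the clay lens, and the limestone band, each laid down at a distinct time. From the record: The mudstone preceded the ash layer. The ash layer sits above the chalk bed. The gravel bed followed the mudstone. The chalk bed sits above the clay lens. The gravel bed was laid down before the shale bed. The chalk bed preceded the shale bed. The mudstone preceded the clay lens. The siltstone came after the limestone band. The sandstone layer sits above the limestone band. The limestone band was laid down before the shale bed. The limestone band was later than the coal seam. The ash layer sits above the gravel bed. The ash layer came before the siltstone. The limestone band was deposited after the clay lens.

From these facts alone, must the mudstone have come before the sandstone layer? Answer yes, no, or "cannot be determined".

Chain the constraints: the mudstone → the clay lens → the limestone band → the sandstone layer. Each link is directly stated, so the mudstone comes before the sandstone layer.

yes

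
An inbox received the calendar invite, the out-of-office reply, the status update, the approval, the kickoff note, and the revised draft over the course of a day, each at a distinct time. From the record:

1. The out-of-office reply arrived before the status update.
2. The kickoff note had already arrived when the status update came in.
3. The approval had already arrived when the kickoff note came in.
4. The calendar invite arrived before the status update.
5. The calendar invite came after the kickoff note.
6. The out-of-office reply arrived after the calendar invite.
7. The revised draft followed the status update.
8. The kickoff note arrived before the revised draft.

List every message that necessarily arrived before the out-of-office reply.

Directly stated before the out-of-office reply: the calendar invite.
The approval reaches the out-of-office reply via the approval → the kickoff note → the calendar invite → the out-of-office reply.
The kickoff note reaches the out-of-office reply via the kickoff note → the calendar invite → the out-of-office reply.

the approval, the calendar invite, the kickoff note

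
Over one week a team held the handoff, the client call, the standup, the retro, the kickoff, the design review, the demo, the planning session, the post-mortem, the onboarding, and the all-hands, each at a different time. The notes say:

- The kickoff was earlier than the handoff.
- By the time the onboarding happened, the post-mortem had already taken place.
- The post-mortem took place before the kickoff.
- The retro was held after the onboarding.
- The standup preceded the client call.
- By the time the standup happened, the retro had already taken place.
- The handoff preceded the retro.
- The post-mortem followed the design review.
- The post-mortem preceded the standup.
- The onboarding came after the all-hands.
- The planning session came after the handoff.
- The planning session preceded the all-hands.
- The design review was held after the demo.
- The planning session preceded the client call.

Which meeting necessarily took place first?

The demo has a chain of constraints placing it before every other meeting, so the demo must be first.

the demo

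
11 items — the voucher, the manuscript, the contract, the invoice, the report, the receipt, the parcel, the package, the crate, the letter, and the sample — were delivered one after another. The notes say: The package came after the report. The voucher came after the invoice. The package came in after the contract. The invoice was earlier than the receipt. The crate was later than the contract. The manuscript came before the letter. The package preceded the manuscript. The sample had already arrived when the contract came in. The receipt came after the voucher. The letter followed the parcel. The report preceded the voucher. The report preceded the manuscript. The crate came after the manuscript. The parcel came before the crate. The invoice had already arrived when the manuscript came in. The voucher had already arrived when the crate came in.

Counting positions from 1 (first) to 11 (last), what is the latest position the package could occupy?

8

The package must come before the crate, the letter, and the manuscript — 3 items forced after it.
Everything else can be placed before the package in some valid order, so the package can sit as late as position 11 − 3 = 8.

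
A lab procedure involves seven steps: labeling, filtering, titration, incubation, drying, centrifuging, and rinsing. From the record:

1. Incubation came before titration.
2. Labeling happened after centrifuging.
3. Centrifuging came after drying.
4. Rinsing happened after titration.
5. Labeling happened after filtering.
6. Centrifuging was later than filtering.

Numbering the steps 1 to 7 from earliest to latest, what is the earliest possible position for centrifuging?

3

Drying and filtering must both come before centrifuging — 2 forced predecessors.
Nothing else is forced ahead of centrifuging, so its earliest slot is position 2 + 1 = 3.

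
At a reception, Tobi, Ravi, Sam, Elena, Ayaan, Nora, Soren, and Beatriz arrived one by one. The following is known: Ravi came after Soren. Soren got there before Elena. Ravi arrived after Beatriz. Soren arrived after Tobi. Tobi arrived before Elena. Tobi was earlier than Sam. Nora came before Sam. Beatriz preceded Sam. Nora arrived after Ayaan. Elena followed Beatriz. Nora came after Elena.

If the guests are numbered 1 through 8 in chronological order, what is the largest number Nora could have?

Nora must come before Sam — 1 guest forced after them.
Everything else can be placed before Nora in some valid order, so Nora can sit as late as position 8 − 1 = 7.

7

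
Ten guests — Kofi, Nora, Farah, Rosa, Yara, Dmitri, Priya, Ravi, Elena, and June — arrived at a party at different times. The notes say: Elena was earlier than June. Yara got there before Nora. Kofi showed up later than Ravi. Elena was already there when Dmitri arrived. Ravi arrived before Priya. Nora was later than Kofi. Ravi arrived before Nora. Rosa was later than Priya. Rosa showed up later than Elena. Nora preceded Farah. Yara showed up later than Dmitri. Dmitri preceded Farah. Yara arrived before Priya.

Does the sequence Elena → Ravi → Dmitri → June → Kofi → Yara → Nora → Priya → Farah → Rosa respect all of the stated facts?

yes

Check each stated constraint against the proposed order — e.g. Ravi is ahead of Priya; Elena is ahead of Rosa. Every pair is in the required order; nothing is violated.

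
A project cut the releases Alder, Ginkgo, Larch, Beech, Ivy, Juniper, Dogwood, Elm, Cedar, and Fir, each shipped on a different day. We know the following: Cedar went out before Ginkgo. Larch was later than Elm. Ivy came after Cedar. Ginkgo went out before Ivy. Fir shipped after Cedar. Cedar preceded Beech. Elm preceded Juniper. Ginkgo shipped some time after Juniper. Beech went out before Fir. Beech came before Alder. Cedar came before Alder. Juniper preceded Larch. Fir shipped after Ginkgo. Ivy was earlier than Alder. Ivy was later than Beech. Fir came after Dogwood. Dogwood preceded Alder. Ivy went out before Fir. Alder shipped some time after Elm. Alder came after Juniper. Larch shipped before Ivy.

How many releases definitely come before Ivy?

Directly stated before Ivy: Beech, Cedar, Ginkgo, and Larch.
Elm reaches Ivy via Elm → Larch → Ivy.
Juniper reaches Ivy via Juniper → Ginkgo → Ivy.
No chain forces Alder (or any of the others) ahead of Ivy.
That's Beech, Cedar, Elm, Ginkgo, Juniper, and Larch — 6 in all.

6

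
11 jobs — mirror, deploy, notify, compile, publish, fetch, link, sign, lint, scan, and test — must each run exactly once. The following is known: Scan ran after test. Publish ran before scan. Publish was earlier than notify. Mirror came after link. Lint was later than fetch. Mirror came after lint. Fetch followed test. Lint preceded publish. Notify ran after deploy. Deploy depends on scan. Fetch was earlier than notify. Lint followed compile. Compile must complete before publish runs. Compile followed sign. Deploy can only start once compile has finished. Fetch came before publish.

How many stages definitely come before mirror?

6

Directly stated before mirror: link and lint.
Compile reaches mirror via compile → lint → mirror.
Fetch reaches mirror via fetch → lint → mirror.
Sign reaches mirror via sign → compile → lint → mirror.
Likewise test reaches mirror by chaining the stated constraints.
That's compile, fetch, link, lint, sign, and test — 6 in all.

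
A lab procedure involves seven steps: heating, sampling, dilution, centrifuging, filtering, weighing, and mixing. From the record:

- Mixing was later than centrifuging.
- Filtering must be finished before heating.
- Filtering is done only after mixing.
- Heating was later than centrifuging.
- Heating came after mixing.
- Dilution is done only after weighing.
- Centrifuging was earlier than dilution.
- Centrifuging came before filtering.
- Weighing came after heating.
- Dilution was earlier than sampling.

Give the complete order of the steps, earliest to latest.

centrifuging, mixing, filtering, heating, weighing, dilution, sampling

The constraints fix every adjacent pair, so only one ordering works:
centrifuging → mixing → filtering → heating → weighing → dilution → sampling.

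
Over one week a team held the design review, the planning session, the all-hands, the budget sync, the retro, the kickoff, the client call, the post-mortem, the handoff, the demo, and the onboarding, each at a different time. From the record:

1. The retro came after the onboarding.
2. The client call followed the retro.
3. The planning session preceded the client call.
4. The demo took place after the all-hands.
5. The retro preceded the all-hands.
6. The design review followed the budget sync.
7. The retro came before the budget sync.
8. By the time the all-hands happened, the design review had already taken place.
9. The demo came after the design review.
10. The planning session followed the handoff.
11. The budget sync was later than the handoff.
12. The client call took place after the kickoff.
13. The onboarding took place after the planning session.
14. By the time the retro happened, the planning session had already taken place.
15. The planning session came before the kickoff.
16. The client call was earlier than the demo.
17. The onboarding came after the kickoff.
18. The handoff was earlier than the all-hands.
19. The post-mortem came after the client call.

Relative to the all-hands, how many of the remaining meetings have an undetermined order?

2

Forced before the all-hands: the budget sync, the design review, the handoff, the kickoff, the onboarding, the planning session, and the retro; forced after the all-hands: the demo.
That leaves the client call and the post-mortem with no forced order relative to the all-hands — 2.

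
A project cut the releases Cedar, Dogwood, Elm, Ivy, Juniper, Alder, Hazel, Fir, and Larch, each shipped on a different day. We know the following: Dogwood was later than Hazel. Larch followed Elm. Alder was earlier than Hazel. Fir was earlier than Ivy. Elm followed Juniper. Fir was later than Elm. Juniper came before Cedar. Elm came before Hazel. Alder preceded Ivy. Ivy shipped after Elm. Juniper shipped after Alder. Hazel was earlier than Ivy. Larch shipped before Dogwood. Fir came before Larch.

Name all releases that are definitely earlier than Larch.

Alder, Elm, Fir, Juniper

Directly stated before Larch: Elm and Fir.
Alder reaches Larch via Alder → Juniper → Elm → Larch.
Juniper reaches Larch via Juniper → Elm → Larch.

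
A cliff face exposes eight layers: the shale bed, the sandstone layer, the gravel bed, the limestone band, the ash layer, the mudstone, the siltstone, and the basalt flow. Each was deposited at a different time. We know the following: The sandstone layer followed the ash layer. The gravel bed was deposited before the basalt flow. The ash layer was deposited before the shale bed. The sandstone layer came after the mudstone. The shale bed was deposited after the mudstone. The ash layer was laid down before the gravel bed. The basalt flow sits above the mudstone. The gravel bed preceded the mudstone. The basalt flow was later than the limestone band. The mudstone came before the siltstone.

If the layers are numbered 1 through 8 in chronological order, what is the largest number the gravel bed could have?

3

The gravel bed must come before the basalt flow, the mudstone, the sandstone layer, the shale bed, and the siltstone — 5 layers forced after it.
Everything else can be placed before the gravel bed in some valid order, so the gravel bed can sit as late as position 8 − 5 = 3.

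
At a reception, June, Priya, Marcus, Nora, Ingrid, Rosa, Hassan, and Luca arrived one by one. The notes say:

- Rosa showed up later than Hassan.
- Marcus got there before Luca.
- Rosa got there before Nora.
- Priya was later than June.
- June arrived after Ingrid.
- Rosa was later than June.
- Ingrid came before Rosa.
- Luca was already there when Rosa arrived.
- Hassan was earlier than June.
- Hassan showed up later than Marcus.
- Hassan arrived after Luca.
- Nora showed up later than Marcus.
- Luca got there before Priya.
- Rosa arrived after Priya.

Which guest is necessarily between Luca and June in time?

Tracing the constraints gives Luca → Hassan → June, so Hassan sits after Luca and before June.
No other guest is forced both after Luca and before June.

Hassan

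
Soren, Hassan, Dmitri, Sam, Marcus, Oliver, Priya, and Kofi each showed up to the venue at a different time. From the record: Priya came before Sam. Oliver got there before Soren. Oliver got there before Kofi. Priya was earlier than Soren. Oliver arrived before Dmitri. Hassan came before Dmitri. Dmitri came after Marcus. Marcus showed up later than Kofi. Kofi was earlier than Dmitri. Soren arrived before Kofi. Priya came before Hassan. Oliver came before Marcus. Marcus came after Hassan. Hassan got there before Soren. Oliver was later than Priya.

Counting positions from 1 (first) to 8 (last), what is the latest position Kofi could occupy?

Kofi must come before Dmitri and Marcus — 2 guests forced after them.
Everything else can be placed before Kofi in some valid order, so Kofi can sit as late as position 8 − 2 = 6.

6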